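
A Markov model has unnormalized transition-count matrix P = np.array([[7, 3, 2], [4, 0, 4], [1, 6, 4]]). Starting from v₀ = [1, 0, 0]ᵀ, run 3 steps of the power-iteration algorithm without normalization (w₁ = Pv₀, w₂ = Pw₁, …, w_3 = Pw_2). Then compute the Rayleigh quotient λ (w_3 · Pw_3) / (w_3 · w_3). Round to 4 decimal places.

λ ≈ 10.5237

w1 = Pv₀ = (7·1 + 3·0 + 2·0; 4·1 + 0·0 + 4·0; 1·1 + 6·0 + 4·0) = (7, 4, 1)
w2 = Pw1 = (7·7 + 3·4 + 2·1; 4·7 + 0·4 + 4·1; 1·7 + 6·4 + 4·1) = (63, 32, 35)
w3 = Pw2 = (607, 392, 395)
Pw3 = (6215, 4008, 4539)
w3·Pw3 = 607·6215 + 392·4008 + 395·4539 = 7136546; w3·w3 = 607·607 + 392·392 + 395·395 = 678138
λ ≈ 7136546/678138 = 10.5237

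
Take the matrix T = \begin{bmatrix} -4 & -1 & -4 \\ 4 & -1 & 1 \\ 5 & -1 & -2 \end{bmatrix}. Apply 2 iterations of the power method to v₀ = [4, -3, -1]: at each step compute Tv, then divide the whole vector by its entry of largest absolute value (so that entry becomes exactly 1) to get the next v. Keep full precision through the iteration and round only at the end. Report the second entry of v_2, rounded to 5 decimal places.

0.25664

Tv0 = (-9.000000, 18.000000, 25.000000); divide by 25.000000 → v1 = (-0.360000, 0.720000, 1.000000)
Tv1 = (-3.280000, -1.160000, -4.520000); divide by -4.520000 → v2 = (0.725664, 0.256637, 1.000000)
Requested entry of v2: -29/-113 = 0.25664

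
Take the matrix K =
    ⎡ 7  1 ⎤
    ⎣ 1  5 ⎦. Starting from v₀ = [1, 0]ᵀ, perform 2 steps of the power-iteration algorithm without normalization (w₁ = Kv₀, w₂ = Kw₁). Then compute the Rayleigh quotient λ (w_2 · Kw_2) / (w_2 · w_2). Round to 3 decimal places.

w1 = Kv₀ = (7·1 + 1·0; 1·1 + 5·0) = (7, 1)
w2 = Kw1 = (7·7 + 1·1; 1·7 + 5·1) = (50, 12)
Kw2 = (362, 110)
w2·Kw2 = 50·362 + 12·110 = 19420; w2·w2 = 50·50 + 12·12 = 2644
λ ≈ 19420/2644 = 7.345

λ ≈ 7.345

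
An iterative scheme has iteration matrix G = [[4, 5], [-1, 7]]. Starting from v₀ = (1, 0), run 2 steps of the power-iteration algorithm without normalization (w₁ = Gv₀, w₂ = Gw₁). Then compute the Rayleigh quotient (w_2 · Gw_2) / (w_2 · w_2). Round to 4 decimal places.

λ ≈ 3.5000

w1 = Gv₀ = (4, -1)
w2 = Gw1 = (11, -11)
Gw2 = (-11, -88)
w2·Gw2 = 11·(-11) + (-11)·(-88) = 847; w2·w2 = 11·11 + (-11)·(-11) = 242
λ ≈ 847/242 = 3.5000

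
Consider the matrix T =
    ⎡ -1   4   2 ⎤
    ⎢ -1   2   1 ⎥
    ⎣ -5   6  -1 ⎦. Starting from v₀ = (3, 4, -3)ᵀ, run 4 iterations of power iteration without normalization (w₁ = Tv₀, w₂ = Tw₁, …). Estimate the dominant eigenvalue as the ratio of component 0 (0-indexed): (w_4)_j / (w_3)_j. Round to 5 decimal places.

3.06780

w1 = Tv₀ = (7, 2, 12)
w2 = Tw1 = (25, 9, -35)
w3 = Tw2 = (-59, -42, -36)
w4 = Tw3 = (-181, -61, 79)
Ratio at component: -181 / -59 = 3.06780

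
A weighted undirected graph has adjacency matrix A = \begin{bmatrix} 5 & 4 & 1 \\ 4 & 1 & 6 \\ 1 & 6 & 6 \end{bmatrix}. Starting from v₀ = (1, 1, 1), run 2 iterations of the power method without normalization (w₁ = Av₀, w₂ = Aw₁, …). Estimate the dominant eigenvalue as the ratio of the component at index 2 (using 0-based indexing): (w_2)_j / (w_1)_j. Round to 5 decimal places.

λ ≈ 11.84615

w1 = Av₀ = (5·1 + 4·1 + 1·1; 4·1 + 1·1 + 6·1; 1·1 + 6·1 + 6·1) = (10, 11, 13)
w2 = Aw1 = (5·10 + 4·11 + 1·13; 4·10 + 1·11 + 6·13; 1·10 + 6·11 + 6·13) = (107, 129, 154)
Ratio at component: 154 / 13 = 11.84615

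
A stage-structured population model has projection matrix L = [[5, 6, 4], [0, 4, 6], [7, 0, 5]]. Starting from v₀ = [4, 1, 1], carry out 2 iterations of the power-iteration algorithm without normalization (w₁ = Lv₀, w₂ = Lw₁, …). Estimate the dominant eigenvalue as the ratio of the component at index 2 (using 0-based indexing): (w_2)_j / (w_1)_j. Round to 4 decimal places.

11.3636

w1 = Lv₀ = (5·4 + 6·1 + 4·1; 0·4 + 4·1 + 6·1; 7·4 + 0·1 + 5·1) = (30, 10, 33)
w2 = Lw1 = (5·30 + 6·10 + 4·33; 0·30 + 4·10 + 6·33; 7·30 + 0·10 + 5·33) = (342, 238, 375)
Ratio at component: 375 / 33 = 11.3636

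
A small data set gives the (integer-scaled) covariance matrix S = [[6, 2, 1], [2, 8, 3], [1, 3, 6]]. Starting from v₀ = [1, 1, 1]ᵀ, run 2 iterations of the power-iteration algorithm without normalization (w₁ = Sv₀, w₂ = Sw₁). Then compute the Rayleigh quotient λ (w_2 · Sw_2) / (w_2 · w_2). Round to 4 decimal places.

11.1055

w1 = Sv₀ = (9, 13, 10)
w2 = Sw1 = (90, 152, 108)
Sw2 = (952, 1720, 1194)
w2·Sw2 = 90·952 + 152·1720 + 108·1194 = 476072; w2·w2 = 90·90 + 152·152 + 108·108 = 42868
λ ≈ 476072/42868 = 11.1055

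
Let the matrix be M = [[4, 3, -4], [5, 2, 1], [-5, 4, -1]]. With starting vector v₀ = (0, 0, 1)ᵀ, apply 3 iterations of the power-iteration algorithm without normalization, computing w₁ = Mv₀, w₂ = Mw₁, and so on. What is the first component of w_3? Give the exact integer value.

-193

w1 = Mv₀ = (4·0 + 3·0 + (-4)·1; 5·0 + 2·0 + 1·1; (-5)·0 + 4·0 + (-1)·1) = (-4, 1, -1)
w2 = Mw1 = (4·(-4) + 3·1 + (-4)·(-1); 5·(-4) + 2·1 + 1·(-1); (-5)·(-4) + 4·1 + (-1)·(-1)) = (-9, -19, 25)
w3 = Mw2 = (-193, -58, -56)
The requested component of w3 is -193.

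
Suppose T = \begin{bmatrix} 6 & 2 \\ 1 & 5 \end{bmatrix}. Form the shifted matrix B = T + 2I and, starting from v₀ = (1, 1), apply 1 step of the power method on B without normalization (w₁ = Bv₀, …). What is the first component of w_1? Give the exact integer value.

B = T + 2I has rows (8, 2); (1, 7)
w1 = Bv₀ = (10, 8)
Requested component of w1: 10

10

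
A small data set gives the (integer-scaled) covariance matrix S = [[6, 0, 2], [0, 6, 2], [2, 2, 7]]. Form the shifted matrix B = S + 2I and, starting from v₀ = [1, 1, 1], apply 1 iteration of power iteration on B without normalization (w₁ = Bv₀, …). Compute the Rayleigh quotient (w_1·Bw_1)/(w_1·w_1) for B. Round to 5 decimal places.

B = S + 2I has rows (8, 0, 2); (0, 8, 2); (2, 2, 9)
w1 = Bv₀ = (8·1 + 0·1 + 2·1; 0·1 + 8·1 + 2·1; 2·1 + 2·1 + 9·1) = (10, 10, 13)
Bw1 = (106, 106, 157)
w1·Bw1 = 4161; w1·w1 = 369; μ ≈ 4161/369 = 11.27642

μ ≈ 11.27642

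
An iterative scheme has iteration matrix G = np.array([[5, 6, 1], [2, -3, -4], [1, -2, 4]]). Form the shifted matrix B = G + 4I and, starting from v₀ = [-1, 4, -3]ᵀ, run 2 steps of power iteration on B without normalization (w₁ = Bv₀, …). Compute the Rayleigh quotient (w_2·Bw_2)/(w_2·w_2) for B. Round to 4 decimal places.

μ ≈ 9.7784

B = G + 4I has rows (9, 6, 1); (2, 1, -4); (1, -2, 8)
w1 = Bv₀ = (9·(-1) + 6·4 + 1·(-3); 2·(-1) + 1·4 + (-4)·(-3); 1·(-1) + (-2)·4 + 8·(-3)) = (12, 14, -33)
w2 = Bw1 = (9·12 + 6·14 + 1·(-33); 2·12 + 1·14 + (-4)·(-33); 1·12 + (-2)·14 + 8·(-33)) = (159, 170, -280)
Bw2 = (2171, 1608, -2421)
w2·Bw2 = 1296429; w2·w2 = 132581; μ ≈ 1296429/132581 = 9.7784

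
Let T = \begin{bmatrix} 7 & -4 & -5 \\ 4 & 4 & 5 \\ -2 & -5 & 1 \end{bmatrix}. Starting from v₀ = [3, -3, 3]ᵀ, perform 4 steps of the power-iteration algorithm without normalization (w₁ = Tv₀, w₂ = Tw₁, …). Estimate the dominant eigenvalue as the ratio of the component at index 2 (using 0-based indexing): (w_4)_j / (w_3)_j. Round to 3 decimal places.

1.955

w1 = Tv₀ = (7·3 + (-4)·(-3) + (-5)·3; 4·3 + 4·(-3) + 5·3; (-2)·3 + (-5)·(-3) + 1·3) = (18, 15, 12)
w2 = Tw1 = (7·18 + (-4)·15 + (-5)·12; 4·18 + 4·15 + 5·12; (-2)·18 + (-5)·15 + 1·12) = (6, 192, -99)
w3 = Tw2 = (-231, 297, -1071)
w4 = Tw3 = (2550, -5091, -2094)
Ratio at component: -2094 / -1071 = 1.955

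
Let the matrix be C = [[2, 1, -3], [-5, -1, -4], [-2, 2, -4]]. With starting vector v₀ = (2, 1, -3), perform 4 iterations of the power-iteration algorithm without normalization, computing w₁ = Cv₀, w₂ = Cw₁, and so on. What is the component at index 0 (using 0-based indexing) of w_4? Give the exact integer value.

418

w1 = Cv₀ = (2·2 + 1·1 + (-3)·(-3); (-5)·2 + (-1)·1 + (-4)·(-3); (-2)·2 + 2·1 + (-4)·(-3)) = (14, 1, 10)
w2 = Cw1 = (2·14 + 1·1 + (-3)·10; (-5)·14 + (-1)·1 + (-4)·10; (-2)·14 + 2·1 + (-4)·10) = (-1, -111, -66)
w3 = Cw2 = (85, 380, 44)
w4 = Cw3 = (418, -981, 414)
The requested component of w4 is 418.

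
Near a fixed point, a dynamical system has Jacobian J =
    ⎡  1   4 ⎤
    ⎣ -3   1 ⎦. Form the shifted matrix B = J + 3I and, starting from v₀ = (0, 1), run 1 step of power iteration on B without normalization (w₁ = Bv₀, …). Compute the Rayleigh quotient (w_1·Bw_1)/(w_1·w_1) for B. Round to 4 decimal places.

μ ≈ 4.5000

B = J + 3I has rows (4, 4); (-3, 4)
w1 = Bv₀ = (4, 4)
Bw1 = (32, 4)
w1·Bw1 = 144; w1·w1 = 32; μ ≈ 144/32 = 4.5000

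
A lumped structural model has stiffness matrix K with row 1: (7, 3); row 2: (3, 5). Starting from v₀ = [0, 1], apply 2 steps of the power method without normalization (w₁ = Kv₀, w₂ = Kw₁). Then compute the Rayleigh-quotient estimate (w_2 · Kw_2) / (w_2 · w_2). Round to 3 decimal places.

w1 = Kv₀ = (7·0 + 3·1; 3·0 + 5·1) = (3, 5)
w2 = Kw1 = (7·3 + 3·5; 3·3 + 5·5) = (36, 34)
Kw2 = (354, 278)
w2·Kw2 = 36·354 + 34·278 = 22196; w2·w2 = 36·36 + 34·34 = 2452
λ ≈ 22196/2452 = 9.052

9.052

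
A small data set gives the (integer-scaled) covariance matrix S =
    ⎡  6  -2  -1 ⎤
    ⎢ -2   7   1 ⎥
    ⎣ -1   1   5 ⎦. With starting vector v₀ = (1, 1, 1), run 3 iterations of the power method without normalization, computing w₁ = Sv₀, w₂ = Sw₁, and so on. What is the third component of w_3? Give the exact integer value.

w1 = Sv₀ = (3, 6, 5)
w2 = Sw1 = (1, 41, 28)
w3 = Sw2 = (-104, 313, 180)
The requested component of w3 is 180.

180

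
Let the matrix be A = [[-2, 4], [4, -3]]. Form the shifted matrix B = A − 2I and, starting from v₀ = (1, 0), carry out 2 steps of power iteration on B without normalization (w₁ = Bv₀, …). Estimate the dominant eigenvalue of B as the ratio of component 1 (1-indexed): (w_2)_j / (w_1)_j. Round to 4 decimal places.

B = A − 2I has rows (-4, 4); (4, -5)
w1 = Bv₀ = (-4, 4)
w2 = Bw1 = (32, -36)
Ratio: 32/-4 = -8.0000

μ ≈ -8.0000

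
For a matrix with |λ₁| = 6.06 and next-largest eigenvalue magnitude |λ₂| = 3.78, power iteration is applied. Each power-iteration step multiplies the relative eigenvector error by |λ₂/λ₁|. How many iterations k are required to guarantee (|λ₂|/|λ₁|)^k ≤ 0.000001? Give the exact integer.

30

|λ₂/λ₁| = 3.78/6.06 = 0.62376
Need k ≥ ln(0.000001) / ln(0.62376) = -13.8155 / -0.4720 ≈ 29.271
Smallest integer k satisfying the bound: 30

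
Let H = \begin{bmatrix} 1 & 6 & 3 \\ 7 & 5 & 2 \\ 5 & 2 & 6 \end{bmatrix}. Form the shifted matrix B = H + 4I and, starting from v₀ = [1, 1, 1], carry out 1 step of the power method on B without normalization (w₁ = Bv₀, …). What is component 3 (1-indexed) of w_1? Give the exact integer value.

B = H + 4I has rows (5, 6, 3); (7, 9, 2); (5, 2, 10)
w1 = Bv₀ = (5·1 + 6·1 + 3·1; 7·1 + 9·1 + 2·1; 5·1 + 2·1 + 10·1) = (14, 18, 17)
Requested component of w1: 17

17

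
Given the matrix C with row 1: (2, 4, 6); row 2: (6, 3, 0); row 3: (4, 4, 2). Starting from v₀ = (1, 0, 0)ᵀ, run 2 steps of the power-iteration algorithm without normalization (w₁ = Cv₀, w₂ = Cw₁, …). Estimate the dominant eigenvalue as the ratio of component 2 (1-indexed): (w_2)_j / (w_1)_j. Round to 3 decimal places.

5.000

w1 = Cv₀ = (2, 6, 4)
w2 = Cw1 = (52, 30, 40)
Ratio at component: 30 / 6 = 5.000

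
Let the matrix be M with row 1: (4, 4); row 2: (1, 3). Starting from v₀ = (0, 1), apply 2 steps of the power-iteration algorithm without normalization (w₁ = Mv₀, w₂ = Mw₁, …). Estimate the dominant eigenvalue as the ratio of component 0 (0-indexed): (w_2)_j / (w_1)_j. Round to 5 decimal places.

w1 = Mv₀ = (4, 3)
w2 = Mw1 = (28, 13)
Ratio at component: 28 / 4 = 7.00000

λ ≈ 7.00000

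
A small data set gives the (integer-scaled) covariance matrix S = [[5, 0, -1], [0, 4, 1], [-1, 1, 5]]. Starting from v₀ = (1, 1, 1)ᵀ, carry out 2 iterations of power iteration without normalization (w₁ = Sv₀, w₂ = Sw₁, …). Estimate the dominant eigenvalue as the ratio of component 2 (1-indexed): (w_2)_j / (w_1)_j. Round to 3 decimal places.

5.000

w1 = Sv₀ = (5·1 + 0·1 + (-1)·1; 0·1 + 4·1 + 1·1; (-1)·1 + 1·1 + 5·1) = (4, 5, 5)
w2 = Sw1 = (5·4 + 0·5 + (-1)·5; 0·4 + 4·5 + 1·5; (-1)·4 + 1·5 + 5·5) = (15, 25, 26)
Ratio at component: 25 / 5 = 5.000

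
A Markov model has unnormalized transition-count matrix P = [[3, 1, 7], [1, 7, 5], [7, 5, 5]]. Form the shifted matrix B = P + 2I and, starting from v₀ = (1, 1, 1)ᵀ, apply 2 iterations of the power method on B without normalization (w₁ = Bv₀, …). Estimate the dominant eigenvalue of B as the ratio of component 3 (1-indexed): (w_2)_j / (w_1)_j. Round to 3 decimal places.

μ ≈ 15.737

B = P + 2I has rows (5, 1, 7); (1, 9, 5); (7, 5, 7)
w1 = Bv₀ = (5·1 + 1·1 + 7·1; 1·1 + 9·1 + 5·1; 7·1 + 5·1 + 7·1) = (13, 15, 19)
w2 = Bw1 = (5·13 + 1·15 + 7·19; 1·13 + 9·15 + 5·19; 7·13 + 5·15 + 7·19) = (213, 243, 299)
Ratio: 299/19 = 15.737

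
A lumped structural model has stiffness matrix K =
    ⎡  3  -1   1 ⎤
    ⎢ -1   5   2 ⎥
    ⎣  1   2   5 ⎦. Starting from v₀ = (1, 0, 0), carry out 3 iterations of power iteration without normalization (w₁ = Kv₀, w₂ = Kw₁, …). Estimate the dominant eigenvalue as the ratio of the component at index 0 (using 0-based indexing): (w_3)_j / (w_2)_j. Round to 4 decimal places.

λ ≈ 4.0909

w1 = Kv₀ = (3, -1, 1)
w2 = Kw1 = (11, -6, 6)
w3 = Kw2 = (45, -29, 29)
Ratio at component: 45 / 11 = 4.0909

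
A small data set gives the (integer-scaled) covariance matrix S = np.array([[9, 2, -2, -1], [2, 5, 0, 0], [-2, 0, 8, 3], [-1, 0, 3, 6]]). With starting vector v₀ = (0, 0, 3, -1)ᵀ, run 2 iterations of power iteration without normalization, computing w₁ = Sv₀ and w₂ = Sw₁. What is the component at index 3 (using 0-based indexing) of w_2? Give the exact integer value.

w1 = Sv₀ = (-5, 0, 21, 3)
w2 = Sw1 = (-90, -10, 187, 86)
The requested component of w2 is 86.

86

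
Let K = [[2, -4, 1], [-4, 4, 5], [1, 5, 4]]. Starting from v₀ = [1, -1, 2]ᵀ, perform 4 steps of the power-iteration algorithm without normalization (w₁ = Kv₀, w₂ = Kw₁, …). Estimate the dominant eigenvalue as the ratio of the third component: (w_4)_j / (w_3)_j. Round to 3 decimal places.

w1 = Kv₀ = (2·1 + (-4)·(-1) + 1·2; (-4)·1 + 4·(-1) + 5·2; 1·1 + 5·(-1) + 4·2) = (8, 2, 4)
w2 = Kw1 = (2·8 + (-4)·2 + 1·4; (-4)·8 + 4·2 + 5·4; 1·8 + 5·2 + 4·4) = (12, -4, 34)
w3 = Kw2 = (74, 106, 128)
w4 = Kw3 = (-148, 768, 1116)
Ratio at component: 1116 / 128 = 8.719

λ ≈ 8.719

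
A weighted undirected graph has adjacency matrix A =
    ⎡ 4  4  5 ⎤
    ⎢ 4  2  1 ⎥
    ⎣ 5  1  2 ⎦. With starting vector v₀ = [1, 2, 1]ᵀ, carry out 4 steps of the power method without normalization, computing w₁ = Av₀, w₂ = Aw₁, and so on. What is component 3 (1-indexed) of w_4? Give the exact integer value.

10706

w1 = Av₀ = (4·1 + 4·2 + 5·1; 4·1 + 2·2 + 1·1; 5·1 + 1·2 + 2·1) = (17, 9, 9)
w2 = Aw1 = (4·17 + 4·9 + 5·9; 4·17 + 2·9 + 1·9; 5·17 + 1·9 + 2·9) = (149, 95, 112)
w3 = Aw2 = (1536, 898, 1064)
w4 = Aw3 = (15056, 9004, 10706)
The requested component of w4 is 10706.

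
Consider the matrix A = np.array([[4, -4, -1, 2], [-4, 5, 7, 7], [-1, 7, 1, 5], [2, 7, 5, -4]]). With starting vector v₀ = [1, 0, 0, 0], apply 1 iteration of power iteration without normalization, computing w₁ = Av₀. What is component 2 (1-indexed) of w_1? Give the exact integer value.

-4

w1 = Av₀ = (4, -4, -1, 2)
The requested component of w1 is -4.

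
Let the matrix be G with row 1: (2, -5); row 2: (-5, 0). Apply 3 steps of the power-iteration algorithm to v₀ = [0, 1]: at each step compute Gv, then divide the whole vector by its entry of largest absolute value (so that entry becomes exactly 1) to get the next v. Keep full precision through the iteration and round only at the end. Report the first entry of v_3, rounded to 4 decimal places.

Gv0 = (-5.00000, 0.00000); divide by -5.00000 → v1 = (1.00000, 0.00000)
Gv1 = (2.00000, -5.00000); divide by -5.00000 → v2 = (-0.40000, 1.00000)
Gv2 = (-5.80000, 2.00000); divide by -5.80000 → v3 = (1.00000, -0.34483)
Requested entry of v3: -145/-145 = 1.0000

1.0000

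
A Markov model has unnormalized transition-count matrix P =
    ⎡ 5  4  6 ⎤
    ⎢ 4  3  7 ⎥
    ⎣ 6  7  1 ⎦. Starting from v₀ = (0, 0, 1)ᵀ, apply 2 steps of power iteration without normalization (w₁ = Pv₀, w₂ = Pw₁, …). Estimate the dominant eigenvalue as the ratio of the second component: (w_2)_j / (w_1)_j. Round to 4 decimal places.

w1 = Pv₀ = (6, 7, 1)
w2 = Pw1 = (64, 52, 86)
Ratio at component: 52 / 7 = 7.4286

λ ≈ 7.4286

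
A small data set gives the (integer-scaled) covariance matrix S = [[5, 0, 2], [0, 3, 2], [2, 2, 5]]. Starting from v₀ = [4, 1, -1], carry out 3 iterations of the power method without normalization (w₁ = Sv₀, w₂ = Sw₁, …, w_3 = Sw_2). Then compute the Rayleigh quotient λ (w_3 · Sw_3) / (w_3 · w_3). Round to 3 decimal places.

7.328

w1 = Sv₀ = (5·4 + 0·1 + 2·(-1); 0·4 + 3·1 + 2·(-1); 2·4 + 2·1 + 5·(-1)) = (18, 1, 5)
w2 = Sw1 = (5·18 + 0·1 + 2·5; 0·18 + 3·1 + 2·5; 2·18 + 2·1 + 5·5) = (100, 13, 63)
w3 = Sw2 = (626, 165, 541)
Sw3 = (4212, 1577, 4287)
w3·Sw3 = 626·4212 + 165·1577 + 541·4287 = 5216184; w3·w3 = 626·626 + 165·165 + 541·541 = 711782
λ ≈ 5216184/711782 = 7.328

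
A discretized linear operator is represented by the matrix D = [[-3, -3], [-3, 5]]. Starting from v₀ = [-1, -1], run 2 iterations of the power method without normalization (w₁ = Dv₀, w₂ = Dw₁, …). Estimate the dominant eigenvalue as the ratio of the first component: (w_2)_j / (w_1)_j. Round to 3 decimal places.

-2.000

w1 = Dv₀ = (6, -2)
w2 = Dw1 = (-12, -28)
Ratio at component: -12 / 6 = -2.000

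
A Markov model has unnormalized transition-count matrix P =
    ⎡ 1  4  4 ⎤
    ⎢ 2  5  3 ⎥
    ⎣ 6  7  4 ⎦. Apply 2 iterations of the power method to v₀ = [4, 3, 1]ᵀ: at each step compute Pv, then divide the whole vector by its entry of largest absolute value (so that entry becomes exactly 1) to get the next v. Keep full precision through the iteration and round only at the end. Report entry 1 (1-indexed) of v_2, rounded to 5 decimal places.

0.64257

Pv0 = (20.000000, 26.000000, 49.000000); divide by 49.000000 → v1 = (0.408163, 0.530612, 1.000000)
Pv1 = (6.530612, 6.469388, 10.163265); divide by 10.163265 → v2 = (0.642570, 0.636546, 1.000000)
Requested entry of v2: 320/498 = 0.64257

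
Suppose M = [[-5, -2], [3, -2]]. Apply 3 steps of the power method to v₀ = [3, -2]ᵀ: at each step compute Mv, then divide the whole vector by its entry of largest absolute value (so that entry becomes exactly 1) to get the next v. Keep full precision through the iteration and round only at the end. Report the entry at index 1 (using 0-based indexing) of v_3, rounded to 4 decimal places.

1.0000

Mv0 = (-11.00000, 13.00000); divide by 13.00000 → v1 = (-0.84615, 1.00000)
Mv1 = (2.23077, -4.53846); divide by -4.53846 → v2 = (-0.49153, 1.00000)
Mv2 = (0.45763, -3.47458); divide by -3.47458 → v3 = (-0.13171, 1.00000)
Requested entry of v3: 205/205 = 1.0000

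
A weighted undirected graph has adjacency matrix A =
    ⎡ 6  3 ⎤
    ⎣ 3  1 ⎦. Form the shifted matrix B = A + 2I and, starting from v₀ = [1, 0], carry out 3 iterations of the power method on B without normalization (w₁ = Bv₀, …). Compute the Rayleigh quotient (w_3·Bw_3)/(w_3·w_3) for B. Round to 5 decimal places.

μ ≈ 9.40508

B = A + 2I has rows (8, 3); (3, 3)
w1 = Bv₀ = (8, 3)
w2 = Bw1 = (73, 33)
w3 = Bw2 = (683, 318)
Bw3 = (6418, 3003)
w3·Bw3 = 5338448; w3·w3 = 567613; μ ≈ 5338448/567613 = 9.40508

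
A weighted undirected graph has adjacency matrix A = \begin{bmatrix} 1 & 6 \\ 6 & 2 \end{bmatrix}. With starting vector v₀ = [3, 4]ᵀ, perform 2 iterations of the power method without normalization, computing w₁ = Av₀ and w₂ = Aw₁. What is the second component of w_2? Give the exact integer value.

214

w1 = Av₀ = (1·3 + 6·4; 6·3 + 2·4) = (27, 26)
w2 = Aw1 = (1·27 + 6·26; 6·27 + 2·26) = (183, 214)
The requested component of w2 is 214.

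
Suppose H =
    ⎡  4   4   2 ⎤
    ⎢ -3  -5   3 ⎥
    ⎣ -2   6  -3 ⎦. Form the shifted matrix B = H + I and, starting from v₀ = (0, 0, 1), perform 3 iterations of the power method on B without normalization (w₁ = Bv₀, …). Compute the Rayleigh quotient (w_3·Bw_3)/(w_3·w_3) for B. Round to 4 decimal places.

B = H + I has rows (5, 4, 2); (-3, -4, 3); (-2, 6, -2)
w1 = Bv₀ = (5·0 + 4·0 + 2·1; (-3)·0 + (-4)·0 + 3·1; (-2)·0 + 6·0 + (-2)·1) = (2, 3, -2)
w2 = Bw1 = (5·2 + 4·3 + 2·(-2); (-3)·2 + (-4)·3 + 3·(-2); (-2)·2 + 6·3 + (-2)·(-2)) = (18, -24, 18)
w3 = Bw2 = (30, 96, -216)
Bw3 = (102, -1122, 948)
w3·Bw3 = -309420; w3·w3 = 56772; μ ≈ -309420/56772 = -5.4502

μ ≈ -5.4502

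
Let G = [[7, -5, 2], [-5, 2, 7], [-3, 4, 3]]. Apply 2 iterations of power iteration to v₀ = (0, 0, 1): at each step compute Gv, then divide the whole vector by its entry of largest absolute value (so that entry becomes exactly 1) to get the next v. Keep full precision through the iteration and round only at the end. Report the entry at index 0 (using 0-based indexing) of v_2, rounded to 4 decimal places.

-0.4839

Gv0 = (2.00000, 7.00000, 3.00000); divide by 7.00000 → v1 = (0.28571, 1.00000, 0.42857)
Gv1 = (-2.14286, 3.57143, 4.42857); divide by 4.42857 → v2 = (-0.48387, 0.80645, 1.00000)
Requested entry of v2: -15/31 = -0.4839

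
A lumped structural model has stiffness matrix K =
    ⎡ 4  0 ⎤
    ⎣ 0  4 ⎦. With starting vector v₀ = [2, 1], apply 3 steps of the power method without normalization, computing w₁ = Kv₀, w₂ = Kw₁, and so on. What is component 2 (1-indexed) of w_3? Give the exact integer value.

w1 = Kv₀ = (8, 4)
w2 = Kw1 = (32, 16)
w3 = Kw2 = (128, 64)
The requested component of w3 is 64.

64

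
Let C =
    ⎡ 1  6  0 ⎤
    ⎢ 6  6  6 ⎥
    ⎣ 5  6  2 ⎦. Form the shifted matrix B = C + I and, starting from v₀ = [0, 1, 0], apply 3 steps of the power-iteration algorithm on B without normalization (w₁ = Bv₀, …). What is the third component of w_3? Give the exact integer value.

1266

B = C + I has rows (2, 6, 0); (6, 7, 6); (5, 6, 3)
w1 = Bv₀ = (2·0 + 6·1 + 0·0; 6·0 + 7·1 + 6·0; 5·0 + 6·1 + 3·0) = (6, 7, 6)
w2 = Bw1 = (2·6 + 6·7 + 0·6; 6·6 + 7·7 + 6·6; 5·6 + 6·7 + 3·6) = (54, 121, 90)
w3 = Bw2 = (834, 1711, 1266)
Requested component of w3: 1266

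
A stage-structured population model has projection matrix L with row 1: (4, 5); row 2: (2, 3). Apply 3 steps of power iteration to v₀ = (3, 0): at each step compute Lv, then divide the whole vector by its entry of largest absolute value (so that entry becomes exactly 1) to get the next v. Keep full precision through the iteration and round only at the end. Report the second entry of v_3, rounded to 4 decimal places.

Lv0 = (12.00000, 6.00000); divide by 12.00000 → v1 = (1.00000, 0.50000)
Lv1 = (6.50000, 3.50000); divide by 6.50000 → v2 = (1.00000, 0.53846)
Lv2 = (6.69231, 3.61538); divide by 6.69231 → v3 = (1.00000, 0.54023)
Requested entry of v3: 282/522 = 0.5402

0.5402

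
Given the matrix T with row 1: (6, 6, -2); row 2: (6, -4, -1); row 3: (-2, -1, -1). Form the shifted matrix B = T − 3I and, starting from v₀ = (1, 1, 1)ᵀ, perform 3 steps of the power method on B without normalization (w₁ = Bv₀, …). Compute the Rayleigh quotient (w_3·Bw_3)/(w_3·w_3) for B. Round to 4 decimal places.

B = T − 3I has rows (3, 6, -2); (6, -7, -1); (-2, -1, -4)
w1 = Bv₀ = (3·1 + 6·1 + (-2)·1; 6·1 + (-7)·1 + (-1)·1; (-2)·1 + (-1)·1 + (-4)·1) = (7, -2, -7)
w2 = Bw1 = (3·7 + 6·(-2) + (-2)·(-7); 6·7 + (-7)·(-2) + (-1)·(-7); (-2)·7 + (-1)·(-2) + (-4)·(-7)) = (23, 63, 16)
w3 = Bw2 = (415, -319, -173)
Bw3 = (-323, 4896, 181)
w3·Bw3 = -1727182; w3·w3 = 303915; μ ≈ -1727182/303915 = -5.6831

μ ≈ -5.6831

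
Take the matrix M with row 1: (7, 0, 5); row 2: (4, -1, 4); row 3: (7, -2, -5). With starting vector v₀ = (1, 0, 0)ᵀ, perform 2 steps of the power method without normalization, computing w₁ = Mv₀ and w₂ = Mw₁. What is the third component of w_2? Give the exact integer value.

w1 = Mv₀ = (7·1 + 0·0 + 5·0; 4·1 + (-1)·0 + 4·0; 7·1 + (-2)·0 + (-5)·0) = (7, 4, 7)
w2 = Mw1 = (7·7 + 0·4 + 5·7; 4·7 + (-1)·4 + 4·7; 7·7 + (-2)·4 + (-5)·7) = (84, 52, 6)
The requested component of w2 is 6.

6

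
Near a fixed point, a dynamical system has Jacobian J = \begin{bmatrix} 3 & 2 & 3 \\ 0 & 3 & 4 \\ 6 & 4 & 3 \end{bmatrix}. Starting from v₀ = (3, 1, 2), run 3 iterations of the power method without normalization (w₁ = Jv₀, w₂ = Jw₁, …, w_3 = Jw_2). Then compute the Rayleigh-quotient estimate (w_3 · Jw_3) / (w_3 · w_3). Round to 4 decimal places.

w1 = Jv₀ = (3·3 + 2·1 + 3·2; 0·3 + 3·1 + 4·2; 6·3 + 4·1 + 3·2) = (17, 11, 28)
w2 = Jw1 = (3·17 + 2·11 + 3·28; 0·17 + 3·11 + 4·28; 6·17 + 4·11 + 3·28) = (157, 145, 230)
w3 = Jw2 = (1451, 1355, 2212)
Jw3 = (13699, 12913, 20762)
w3·Jw3 = 1451·13699 + 1355·12913 + 2212·20762 = 83299908; w3·w3 = 1451·1451 + 1355·1355 + 2212·2212 = 8834370
λ ≈ 83299908/8834370 = 9.4291

λ ≈ 9.4291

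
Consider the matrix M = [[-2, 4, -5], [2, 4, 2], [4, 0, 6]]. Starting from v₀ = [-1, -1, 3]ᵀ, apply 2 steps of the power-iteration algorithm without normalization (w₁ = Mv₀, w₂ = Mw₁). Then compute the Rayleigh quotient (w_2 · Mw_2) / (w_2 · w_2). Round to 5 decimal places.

λ ≈ 0.48363

w1 = Mv₀ = ((-2)·(-1) + 4·(-1) + (-5)·3; 2·(-1) + 4·(-1) + 2·3; 4·(-1) + 0·(-1) + 6·3) = (-17, 0, 14)
w2 = Mw1 = ((-2)·(-17) + 4·0 + (-5)·14; 2·(-17) + 4·0 + 2·14; 4·(-17) + 0·0 + 6·14) = (-36, -6, 16)
Mw2 = (-32, -64, -48)
w2·Mw2 = (-36)·(-32) + (-6)·(-64) + 16·(-48) = 768; w2·w2 = (-36)·(-36) + (-6)·(-6) + 16·16 = 1588
λ ≈ 768/1588 = 0.48363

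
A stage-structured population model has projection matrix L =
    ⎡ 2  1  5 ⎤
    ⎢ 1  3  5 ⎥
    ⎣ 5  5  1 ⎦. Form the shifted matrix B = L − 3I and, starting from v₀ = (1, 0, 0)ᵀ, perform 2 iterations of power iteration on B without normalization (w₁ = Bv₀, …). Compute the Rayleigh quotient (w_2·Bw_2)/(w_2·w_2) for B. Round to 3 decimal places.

μ ≈ -3.369

B = L − 3I has rows (-1, 1, 5); (1, 0, 5); (5, 5, -2)
w1 = Bv₀ = ((-1)·1 + 1·0 + 5·0; 1·1 + 0·0 + 5·0; 5·1 + 5·0 + (-2)·0) = (-1, 1, 5)
w2 = Bw1 = ((-1)·(-1) + 1·1 + 5·5; 1·(-1) + 0·1 + 5·5; 5·(-1) + 5·1 + (-2)·5) = (27, 24, -10)
Bw2 = (-53, -23, 275)
w2·Bw2 = -4733; w2·w2 = 1405; μ ≈ -4733/1405 = -3.369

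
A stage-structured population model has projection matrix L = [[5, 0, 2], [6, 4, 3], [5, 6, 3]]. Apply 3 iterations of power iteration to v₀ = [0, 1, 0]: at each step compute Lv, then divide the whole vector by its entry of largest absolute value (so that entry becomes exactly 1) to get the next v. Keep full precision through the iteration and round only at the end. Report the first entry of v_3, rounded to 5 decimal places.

0.36923

Lv0 = (0.000000, 4.000000, 6.000000); divide by 6.000000 → v1 = (0.000000, 0.666667, 1.000000)
Lv1 = (2.000000, 5.666667, 7.000000); divide by 7.000000 → v2 = (0.285714, 0.809524, 1.000000)
Lv2 = (3.428571, 7.952381, 9.285714); divide by 9.285714 → v3 = (0.369231, 0.856410, 1.000000)
Requested entry of v3: 144/390 = 0.36923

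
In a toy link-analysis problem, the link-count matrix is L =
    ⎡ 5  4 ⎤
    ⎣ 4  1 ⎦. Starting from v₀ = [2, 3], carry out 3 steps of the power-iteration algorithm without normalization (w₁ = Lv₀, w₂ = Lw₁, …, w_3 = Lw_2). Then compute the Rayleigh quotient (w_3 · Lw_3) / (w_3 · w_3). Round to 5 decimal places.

w1 = Lv₀ = (5·2 + 4·3; 4·2 + 1·3) = (22, 11)
w2 = Lw1 = (5·22 + 4·11; 4·22 + 1·11) = (154, 99)
w3 = Lw2 = (1166, 715)
Lw3 = (8690, 5379)
w3·Lw3 = 1166·8690 + 715·5379 = 13978525; w3·w3 = 1166·1166 + 715·715 = 1870781
λ ≈ 13978525/1870781 = 7.47203

λ ≈ 7.47203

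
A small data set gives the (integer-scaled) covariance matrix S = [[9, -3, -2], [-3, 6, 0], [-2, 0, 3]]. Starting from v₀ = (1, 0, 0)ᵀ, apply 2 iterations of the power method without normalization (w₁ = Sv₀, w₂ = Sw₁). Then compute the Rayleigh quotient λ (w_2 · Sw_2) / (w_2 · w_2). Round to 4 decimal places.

11.1748

w1 = Sv₀ = (9, -3, -2)
w2 = Sw1 = (94, -45, -24)
Sw2 = (1029, -552, -260)
w2·Sw2 = 94·1029 + (-45)·(-552) + (-24)·(-260) = 127806; w2·w2 = 94·94 + (-45)·(-45) + (-24)·(-24) = 11437
λ ≈ 127806/11437 = 11.1748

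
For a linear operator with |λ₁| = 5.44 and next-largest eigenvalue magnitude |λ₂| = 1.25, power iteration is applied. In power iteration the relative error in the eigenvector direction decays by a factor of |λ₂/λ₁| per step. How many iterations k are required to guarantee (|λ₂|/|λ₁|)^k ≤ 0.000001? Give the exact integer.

10

|λ₂/λ₁| = 1.25/5.44 = 0.22978
Need k ≥ ln(0.000001) / ln(0.22978) = -13.8155 / -1.4706 ≈ 9.394
Smallest integer k satisfying the bound: 10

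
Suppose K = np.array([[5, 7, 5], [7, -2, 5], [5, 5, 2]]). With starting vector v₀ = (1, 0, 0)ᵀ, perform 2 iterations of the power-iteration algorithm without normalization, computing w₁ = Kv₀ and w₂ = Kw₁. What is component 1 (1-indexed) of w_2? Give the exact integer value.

w1 = Kv₀ = (5·1 + 7·0 + 5·0; 7·1 + (-2)·0 + 5·0; 5·1 + 5·0 + 2·0) = (5, 7, 5)
w2 = Kw1 = (5·5 + 7·7 + 5·5; 7·5 + (-2)·7 + 5·5; 5·5 + 5·7 + 2·5) = (99, 46, 70)
The requested component of w2 is 99.

99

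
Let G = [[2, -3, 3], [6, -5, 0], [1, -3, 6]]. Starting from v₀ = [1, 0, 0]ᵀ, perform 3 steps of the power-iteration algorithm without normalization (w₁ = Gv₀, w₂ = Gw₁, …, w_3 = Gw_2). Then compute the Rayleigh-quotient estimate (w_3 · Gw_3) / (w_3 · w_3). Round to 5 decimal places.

0.10817

w1 = Gv₀ = (2·1 + (-3)·0 + 3·0; 6·1 + (-5)·0 + 0·0; 1·1 + (-3)·0 + 6·0) = (2, 6, 1)
w2 = Gw1 = (2·2 + (-3)·6 + 3·1; 6·2 + (-5)·6 + 0·1; 1·2 + (-3)·6 + 6·1) = (-11, -18, -10)
w3 = Gw2 = (2, 24, -17)
Gw3 = (-119, -108, -172)
w3·Gw3 = 2·(-119) + 24·(-108) + (-17)·(-172) = 94; w3·w3 = 2·2 + 24·24 + (-17)·(-17) = 869
λ ≈ 94/869 = 0.10817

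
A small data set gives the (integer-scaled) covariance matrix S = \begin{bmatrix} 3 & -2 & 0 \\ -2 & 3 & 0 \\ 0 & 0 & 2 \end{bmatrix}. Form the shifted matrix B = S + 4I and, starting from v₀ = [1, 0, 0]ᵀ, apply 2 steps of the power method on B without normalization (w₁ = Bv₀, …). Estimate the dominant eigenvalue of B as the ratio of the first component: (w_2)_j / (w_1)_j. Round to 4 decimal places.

B = S + 4I has rows (7, -2, 0); (-2, 7, 0); (0, 0, 6)
w1 = Bv₀ = (7·1 + (-2)·0 + 0·0; (-2)·1 + 7·0 + 0·0; 0·1 + 0·0 + 6·0) = (7, -2, 0)
w2 = Bw1 = (7·7 + (-2)·(-2) + 0·0; (-2)·7 + 7·(-2) + 0·0; 0·7 + 0·(-2) + 6·0) = (53, -28, 0)
Ratio: 53/7 = 7.5714

μ ≈ 7.5714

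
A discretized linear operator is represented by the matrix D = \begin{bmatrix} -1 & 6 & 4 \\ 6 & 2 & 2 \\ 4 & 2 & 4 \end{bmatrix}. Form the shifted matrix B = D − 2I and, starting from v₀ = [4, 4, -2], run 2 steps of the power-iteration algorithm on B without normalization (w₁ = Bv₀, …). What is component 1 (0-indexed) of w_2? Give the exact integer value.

64

B = D − 2I has rows (-3, 6, 4); (6, 0, 2); (4, 2, 2)
w1 = Bv₀ = ((-3)·4 + 6·4 + 4·(-2); 6·4 + 0·4 + 2·(-2); 4·4 + 2·4 + 2·(-2)) = (4, 20, 20)
w2 = Bw1 = ((-3)·4 + 6·20 + 4·20; 6·4 + 0·20 + 2·20; 4·4 + 2·20 + 2·20) = (188, 64, 96)
Requested component of w2: 64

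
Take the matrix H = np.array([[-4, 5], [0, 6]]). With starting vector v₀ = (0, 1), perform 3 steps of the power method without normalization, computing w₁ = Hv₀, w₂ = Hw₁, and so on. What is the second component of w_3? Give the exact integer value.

216

w1 = Hv₀ = ((-4)·0 + 5·1; 0·0 + 6·1) = (5, 6)
w2 = Hw1 = ((-4)·5 + 5·6; 0·5 + 6·6) = (10, 36)
w3 = Hw2 = (140, 216)
The requested component of w3 is 216.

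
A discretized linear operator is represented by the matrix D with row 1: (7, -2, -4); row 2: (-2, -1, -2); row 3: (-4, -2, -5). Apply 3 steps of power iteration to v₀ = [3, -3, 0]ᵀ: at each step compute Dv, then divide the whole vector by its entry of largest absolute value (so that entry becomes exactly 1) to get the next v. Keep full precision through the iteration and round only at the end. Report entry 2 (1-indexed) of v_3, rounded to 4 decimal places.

Dv0 = (27.00000, -3.00000, -6.00000); divide by 27.00000 → v1 = (1.00000, -0.11111, -0.22222)
Dv1 = (8.11111, -1.44444, -2.66667); divide by 8.11111 → v2 = (1.00000, -0.17808, -0.32877)
Dv2 = (8.67123, -1.16438, -2.00000); divide by 8.67123 → v3 = (1.00000, -0.13428, -0.23065)
Requested entry of v3: -255/1899 = -0.1343

-0.1343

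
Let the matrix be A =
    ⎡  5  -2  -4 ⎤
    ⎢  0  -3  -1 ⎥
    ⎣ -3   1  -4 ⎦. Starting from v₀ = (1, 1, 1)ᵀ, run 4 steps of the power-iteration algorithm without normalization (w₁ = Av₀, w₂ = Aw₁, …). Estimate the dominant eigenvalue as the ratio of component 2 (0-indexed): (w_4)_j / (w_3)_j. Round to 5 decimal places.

λ ≈ -3.36774

w1 = Av₀ = (5·1 + (-2)·1 + (-4)·1; 0·1 + (-3)·1 + (-1)·1; (-3)·1 + 1·1 + (-4)·1) = (-1, -4, -6)
w2 = Aw1 = (5·(-1) + (-2)·(-4) + (-4)·(-6); 0·(-1) + (-3)·(-4) + (-1)·(-6); (-3)·(-1) + 1·(-4) + (-4)·(-6)) = (27, 18, 23)
w3 = Aw2 = (7, -77, -155)
w4 = Aw3 = (809, 386, 522)
Ratio at component: 522 / -155 = -3.36774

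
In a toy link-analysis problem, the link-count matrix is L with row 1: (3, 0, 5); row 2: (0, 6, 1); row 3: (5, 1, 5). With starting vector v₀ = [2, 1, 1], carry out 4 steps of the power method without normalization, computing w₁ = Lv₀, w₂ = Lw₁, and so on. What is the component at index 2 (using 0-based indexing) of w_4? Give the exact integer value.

w1 = Lv₀ = (11, 7, 16)
w2 = Lw1 = (113, 58, 142)
w3 = Lw2 = (1049, 490, 1333)
w4 = Lw3 = (9812, 4273, 12400)
The requested component of w4 is 12400.

12400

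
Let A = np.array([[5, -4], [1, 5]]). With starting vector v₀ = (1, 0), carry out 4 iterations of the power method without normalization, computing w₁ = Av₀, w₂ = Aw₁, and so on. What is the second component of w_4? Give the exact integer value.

420

w1 = Av₀ = (5·1 + (-4)·0; 1·1 + 5·0) = (5, 1)
w2 = Aw1 = (5·5 + (-4)·1; 1·5 + 5·1) = (21, 10)
w3 = Aw2 = (65, 71)
w4 = Aw3 = (41, 420)
The requested component of w4 is 420.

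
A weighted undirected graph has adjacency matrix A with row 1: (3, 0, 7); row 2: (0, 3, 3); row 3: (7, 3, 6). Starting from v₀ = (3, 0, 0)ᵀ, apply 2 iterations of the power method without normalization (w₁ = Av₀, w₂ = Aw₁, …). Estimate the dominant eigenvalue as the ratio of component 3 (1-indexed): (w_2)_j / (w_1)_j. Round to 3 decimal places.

w1 = Av₀ = (9, 0, 21)
w2 = Aw1 = (174, 63, 189)
Ratio at component: 189 / 21 = 9.000

9.000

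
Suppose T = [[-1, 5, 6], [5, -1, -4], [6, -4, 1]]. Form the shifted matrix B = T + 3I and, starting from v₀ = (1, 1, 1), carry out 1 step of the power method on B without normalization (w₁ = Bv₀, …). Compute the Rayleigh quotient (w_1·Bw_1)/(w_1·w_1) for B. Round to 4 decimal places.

μ ≈ 7.8598

B = T + 3I has rows (2, 5, 6); (5, 2, -4); (6, -4, 4)
w1 = Bv₀ = (2·1 + 5·1 + 6·1; 5·1 + 2·1 + (-4)·1; 6·1 + (-4)·1 + 4·1) = (13, 3, 6)
Bw1 = (77, 47, 90)
w1·Bw1 = 1682; w1·w1 = 214; μ ≈ 1682/214 = 7.8598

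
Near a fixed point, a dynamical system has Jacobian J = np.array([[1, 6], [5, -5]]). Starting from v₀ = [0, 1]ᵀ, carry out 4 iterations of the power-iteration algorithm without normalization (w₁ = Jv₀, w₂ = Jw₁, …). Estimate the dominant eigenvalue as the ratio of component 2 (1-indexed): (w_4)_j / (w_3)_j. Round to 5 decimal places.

w1 = Jv₀ = (1·0 + 6·1; 5·0 + (-5)·1) = (6, -5)
w2 = Jw1 = (1·6 + 6·(-5); 5·6 + (-5)·(-5)) = (-24, 55)
w3 = Jw2 = (306, -395)
w4 = Jw3 = (-2064, 3505)
Ratio at component: 3505 / -395 = -8.87342

λ ≈ -8.87342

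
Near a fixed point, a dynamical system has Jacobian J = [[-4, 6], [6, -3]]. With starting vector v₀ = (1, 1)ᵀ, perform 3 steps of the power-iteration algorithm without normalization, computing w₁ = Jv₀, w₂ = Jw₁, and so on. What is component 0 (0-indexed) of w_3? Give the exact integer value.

w1 = Jv₀ = (2, 3)
w2 = Jw1 = (10, 3)
w3 = Jw2 = (-22, 51)
The requested component of w3 is -22.

-22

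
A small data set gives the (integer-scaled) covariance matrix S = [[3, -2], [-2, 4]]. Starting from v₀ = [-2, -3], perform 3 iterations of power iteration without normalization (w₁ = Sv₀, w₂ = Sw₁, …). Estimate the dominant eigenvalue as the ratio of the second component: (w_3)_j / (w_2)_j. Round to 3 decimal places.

λ ≈ 5.000

w1 = Sv₀ = (3·(-2) + (-2)·(-3); (-2)·(-2) + 4·(-3)) = (0, -8)
w2 = Sw1 = (3·0 + (-2)·(-8); (-2)·0 + 4·(-8)) = (16, -32)
w3 = Sw2 = (112, -160)
Ratio at component: -160 / -32 = 5.000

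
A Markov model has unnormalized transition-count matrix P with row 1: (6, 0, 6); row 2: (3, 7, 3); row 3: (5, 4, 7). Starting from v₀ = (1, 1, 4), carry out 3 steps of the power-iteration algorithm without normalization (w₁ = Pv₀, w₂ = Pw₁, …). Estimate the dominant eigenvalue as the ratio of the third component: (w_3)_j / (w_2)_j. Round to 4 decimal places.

w1 = Pv₀ = (30, 22, 37)
w2 = Pw1 = (402, 355, 497)
w3 = Pw2 = (5394, 5182, 6909)
Ratio at component: 6909 / 497 = 13.9014

13.9014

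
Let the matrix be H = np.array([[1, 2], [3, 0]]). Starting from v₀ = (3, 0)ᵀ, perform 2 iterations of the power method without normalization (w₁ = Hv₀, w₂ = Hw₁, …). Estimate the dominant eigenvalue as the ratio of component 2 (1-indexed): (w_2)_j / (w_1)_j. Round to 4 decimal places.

w1 = Hv₀ = (3, 9)
w2 = Hw1 = (21, 9)
Ratio at component: 9 / 9 = 1.0000

λ ≈ 1.0000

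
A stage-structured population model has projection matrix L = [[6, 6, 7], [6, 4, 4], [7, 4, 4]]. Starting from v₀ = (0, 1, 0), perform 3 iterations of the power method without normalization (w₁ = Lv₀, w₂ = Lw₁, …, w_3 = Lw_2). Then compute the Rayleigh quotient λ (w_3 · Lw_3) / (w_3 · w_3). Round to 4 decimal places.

16.2603

w1 = Lv₀ = (6, 4, 4)
w2 = Lw1 = (88, 68, 74)
w3 = Lw2 = (1454, 1096, 1184)
Lw3 = (23588, 17844, 19298)
w3·Lw3 = 1454·23588 + 1096·17844 + 1184·19298 = 76702808; w3·w3 = 1454·1454 + 1096·1096 + 1184·1184 = 4717188
λ ≈ 76702808/4717188 = 16.2603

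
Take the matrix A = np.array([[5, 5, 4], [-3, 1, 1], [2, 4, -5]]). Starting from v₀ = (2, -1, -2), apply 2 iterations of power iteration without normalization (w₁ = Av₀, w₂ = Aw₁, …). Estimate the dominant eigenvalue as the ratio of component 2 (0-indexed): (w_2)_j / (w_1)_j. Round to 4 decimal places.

λ ≈ -9.2000

w1 = Av₀ = (5·2 + 5·(-1) + 4·(-2); (-3)·2 + 1·(-1) + 1·(-2); 2·2 + 4·(-1) + (-5)·(-2)) = (-3, -9, 10)
w2 = Aw1 = (5·(-3) + 5·(-9) + 4·10; (-3)·(-3) + 1·(-9) + 1·10; 2·(-3) + 4·(-9) + (-5)·10) = (-20, 10, -92)
Ratio at component: -92 / 10 = -9.2000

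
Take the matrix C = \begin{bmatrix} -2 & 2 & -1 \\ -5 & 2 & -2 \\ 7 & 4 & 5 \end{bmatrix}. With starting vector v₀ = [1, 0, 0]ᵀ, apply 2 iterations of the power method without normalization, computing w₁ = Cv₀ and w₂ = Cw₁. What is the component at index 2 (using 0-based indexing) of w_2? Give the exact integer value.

w1 = Cv₀ = ((-2)·1 + 2·0 + (-1)·0; (-5)·1 + 2·0 + (-2)·0; 7·1 + 4·0 + 5·0) = (-2, -5, 7)
w2 = Cw1 = ((-2)·(-2) + 2·(-5) + (-1)·7; (-5)·(-2) + 2·(-5) + (-2)·7; 7·(-2) + 4·(-5) + 5·7) = (-13, -14, 1)
The requested component of w2 is 1.

1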